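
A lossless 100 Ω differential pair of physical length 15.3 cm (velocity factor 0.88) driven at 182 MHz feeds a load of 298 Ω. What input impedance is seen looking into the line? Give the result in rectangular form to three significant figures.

Z_in ≈ 74.8 − j96 Ω

λ = v/f = 0.88·c / 182 MHz = 1.45 m
βl = 2π·l/λ = 2π × 0.105 = 38°
tan(βl) = tan(38°) = 0.78
Z_in = Z_0·(Z_L + jZ_0·tanβl)/(Z_0 + jZ_L·tanβl)
     = 100·(298 + j78)/(100 + j233)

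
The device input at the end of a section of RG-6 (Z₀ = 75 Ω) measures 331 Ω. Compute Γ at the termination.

Γ = 0.631

Γ = (Z_L − Z_0)/(Z_L + Z_0) = (331 − 75)/(331 + 75) = 256/406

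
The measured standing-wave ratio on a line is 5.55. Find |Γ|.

|Γ| = (S − 1)/(S + 1) = (5.55 − 1)/(5.55 + 1) = 4.55/6.55

|Γ| ≈ 0.695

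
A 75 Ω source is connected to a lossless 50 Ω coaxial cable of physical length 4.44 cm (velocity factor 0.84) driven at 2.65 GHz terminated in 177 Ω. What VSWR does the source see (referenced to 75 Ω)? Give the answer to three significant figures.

λ = v/f = 0.84·c / 2.65 GHz = 0.0951 m
βl = 2π·l/λ = 2π × 0.467 = 168°
tan(βl) = -0.211
Z_in = Z_0·(Z_L + jZ_0·tanβl)/(Z_0 + jZ_L·tanβl) = 119 + j78.1 Ω
Γ_s = (Z_in − Z_s)/(Z_in + Z_s) = (43.7 + j78.1)/(194 + j78.1), |Γ_s| = 0.428
VSWR = (1 + |Γ_s|)/(1 − |Γ_s|)

VSWR ≈ 2.5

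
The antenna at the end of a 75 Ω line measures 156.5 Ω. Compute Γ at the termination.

Γ = (Z_L − Z_0)/(Z_L + Z_0) = (156.5 − 75)/(156.5 + 75) = 81.5/231.5

Γ = 0.352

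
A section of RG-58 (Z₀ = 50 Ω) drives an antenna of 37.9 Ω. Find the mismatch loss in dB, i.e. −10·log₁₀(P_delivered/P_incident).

mismatch loss ≈ 0.0831 dB

Γ = (37.9 − 50)/(37.9 + 50) = -0.138
|Γ|² = 0.0189, so P_del/P_inc = 1 − |Γ|² = 0.981
ML = −10·log₁₀(1 − |Γ|²)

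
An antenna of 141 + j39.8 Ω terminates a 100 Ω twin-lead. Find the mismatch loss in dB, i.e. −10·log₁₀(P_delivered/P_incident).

Γ = (41 + j39.8)/(241 + j39.8), |Γ| = 0.234
|Γ|² = 0.0547, so P_del/P_inc = 1 − |Γ|² = 0.945
ML = −10·log₁₀(1 − |Γ|²)

mismatch loss ≈ 0.244 dB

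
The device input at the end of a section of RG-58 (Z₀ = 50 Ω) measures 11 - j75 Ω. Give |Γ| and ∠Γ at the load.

Γ = (Z_L − Z_0)/(Z_L + Z_0) = (-39 − j75)/(61 − j75)
|Γ| = 84.5/96.7 = 0.874

Γ ≈ 0.874 ∠ -66.6°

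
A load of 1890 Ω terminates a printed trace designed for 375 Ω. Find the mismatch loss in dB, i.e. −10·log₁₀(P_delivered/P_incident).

mismatch loss ≈ 2.58 dB

Γ = (1890 − 375)/(1890 + 375) = 0.669
|Γ|² = 0.447, so P_del/P_inc = 1 − |Γ|² = 0.553
ML = −10·log₁₀(1 − |Γ|²)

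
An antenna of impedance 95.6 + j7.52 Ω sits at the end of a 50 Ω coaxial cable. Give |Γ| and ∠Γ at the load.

Γ = (Z_L − Z_0)/(Z_L + Z_0) = (45.6 + j7.52)/(145.6 + j7.52)
|Γ| = 46.2/146 = 0.317

Γ ≈ 0.317 ∠ 6.41°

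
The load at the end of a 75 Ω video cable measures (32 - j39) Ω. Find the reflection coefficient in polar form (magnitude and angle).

Γ = (Z_L − Z_0)/(Z_L + Z_0) = (-43 − j39)/(107 − j39)
|Γ| = 58.1/114 = 0.51

Γ ≈ 0.51 ∠ -118°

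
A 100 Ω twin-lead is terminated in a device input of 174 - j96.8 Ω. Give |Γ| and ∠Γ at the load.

Γ ≈ 0.419 ∠ -33.1°

Γ = (Z_L − Z_0)/(Z_L + Z_0) = (74 − j96.8)/(274 − j96.8)
|Γ| = 122/291 = 0.419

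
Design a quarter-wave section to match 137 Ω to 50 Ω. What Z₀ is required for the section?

Z_qwt = √(Z_0·R_L) = √(50 × 137) = √6850

Z_qwt ≈ 82.8 Ω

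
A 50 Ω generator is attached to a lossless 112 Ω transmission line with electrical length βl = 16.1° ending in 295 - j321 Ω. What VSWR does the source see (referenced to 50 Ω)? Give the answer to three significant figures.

VSWR ≈ 11.2

tan(βl) = 0.289
Z_in = Z_0·(Z_L + jZ_0·tanβl)/(Z_0 + jZ_L·tanβl) = 81.6 − j192 Ω
Γ_s = (Z_in − Z_s)/(Z_in + Z_s) = (31.6 − j192)/(132 − j192), |Γ_s| = 0.836
VSWR = (1 + |Γ_s|)/(1 − |Γ_s|)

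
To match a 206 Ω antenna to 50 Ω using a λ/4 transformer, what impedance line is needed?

Z_qwt = √(Z_0·R_L) = √(50 × 206) = √10300

Z_qwt ≈ 101 Ω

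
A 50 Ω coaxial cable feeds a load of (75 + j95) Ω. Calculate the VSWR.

Γ = (Z_L − Z_0)/(Z_L + Z_0) = (25 + j95)/(125 + j95)
|Γ| = 98.2/157 = 0.626
VSWR = (1 + |Γ|)/(1 − |Γ|) = 1.63/0.374

VSWR ≈ 4.34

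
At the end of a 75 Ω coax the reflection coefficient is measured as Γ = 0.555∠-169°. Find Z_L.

Z_L ≈ 21.6 − j6.63 Ω

Z_L = Z_0·(1 + Γ)/(1 − Γ) = 75·(0.455 − j0.106)/(1.54 + j0.106)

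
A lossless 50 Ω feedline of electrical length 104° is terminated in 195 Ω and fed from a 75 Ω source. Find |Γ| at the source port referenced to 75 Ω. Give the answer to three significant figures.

tan(βl) = -4.01
Z_in = Z_0·(Z_L + jZ_0·tanβl)/(Z_0 + jZ_L·tanβl) = 13.6 + j11.6 Ω
Γ_s = (Z_in − Z_s)/(Z_in + Z_s) = (-61.4 + j11.6)/(88.6 + j11.6), |Γ_s| = 0.7

|Γ| ≈ 0.7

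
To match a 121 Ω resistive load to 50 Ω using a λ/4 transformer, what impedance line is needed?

Z_qwt ≈ 77.8 Ω

Z_qwt = √(Z_0·R_L) = √(50 × 121) = √6050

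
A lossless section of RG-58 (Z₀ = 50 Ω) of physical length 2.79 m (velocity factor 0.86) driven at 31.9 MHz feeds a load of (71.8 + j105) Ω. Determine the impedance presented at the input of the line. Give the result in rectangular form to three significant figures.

λ = v/f = 0.86·c / 31.9 MHz = 8.09 m
βl = 2π·l/λ = 2π × 0.345 = 124°
tan(βl) = tan(124°) = -1.47
Z_in = Z_0·(Z_L + jZ_0·tanβl)/(Z_0 + jZ_L·tanβl)
     = 50·(71.8 + j31.4)/(205 − j106)

Z_in ≈ 10.7 + j13.2 Ω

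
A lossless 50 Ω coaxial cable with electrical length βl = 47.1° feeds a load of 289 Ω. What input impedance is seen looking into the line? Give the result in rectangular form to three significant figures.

Z_in ≈ 15.7 − j43.9 Ω

tan(βl) = tan(47.1°) = 1.08
Z_in = Z_0·(Z_L + jZ_0·tanβl)/(Z_0 + jZ_L·tanβl)
     = 50·(289 + j53.8)/(50 + j311)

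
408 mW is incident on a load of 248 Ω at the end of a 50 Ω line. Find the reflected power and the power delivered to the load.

P_reflected ≈ 180 mW; P_delivered ≈ 228 mW

Γ = (248 − 50)/(248 + 50) = 0.664
|Γ|² = 0.441
P_refl = |Γ|²·P_inc = 180 mW, P_del = (1 − |Γ|²)·P_inc = 228 mW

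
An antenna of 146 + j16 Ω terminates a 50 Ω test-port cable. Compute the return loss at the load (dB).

RL ≈ 6.11 dB

Γ = (96 + j16)/(196 + j16), |Γ| = 0.495
RL = −20·log₁₀|Γ| = −20·log₁₀(0.495)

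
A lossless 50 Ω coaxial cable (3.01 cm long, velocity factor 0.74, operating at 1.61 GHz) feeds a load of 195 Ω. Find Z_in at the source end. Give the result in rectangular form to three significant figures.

λ = v/f = 0.74·c / 1.61 GHz = 0.138 m
βl = 2π·l/λ = 2π × 0.218 = 78.6°
tan(βl) = tan(78.6°) = 4.95
Z_in = Z_0·(Z_L + jZ_0·tanβl)/(Z_0 + jZ_L·tanβl)
     = 50·(195 + j248)/(50 + j966)

Z_in ≈ 13.3 − j9.41 Ω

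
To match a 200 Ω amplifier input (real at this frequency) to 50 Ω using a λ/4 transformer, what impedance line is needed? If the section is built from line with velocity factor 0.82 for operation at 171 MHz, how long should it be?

Z_qwt = √(Z_0·R_L) = √(50 × 200) = √10000
λ = 0.82·c/f = 1.44 m, so l = λ/4 = 0.36 m

Z_qwt ≈ 100 Ω; length ≈ 36 cm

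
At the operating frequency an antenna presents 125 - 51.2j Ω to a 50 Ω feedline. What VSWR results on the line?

Γ = (Z_L − Z_0)/(Z_L + Z_0) = (75 − j51.2)/(175 − j51.2)
|Γ| = 90.8/182 = 0.498
VSWR = (1 + |Γ|)/(1 − |Γ|) = 1.5/0.502

VSWR ≈ 2.98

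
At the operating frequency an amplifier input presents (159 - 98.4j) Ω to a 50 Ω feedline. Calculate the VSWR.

Γ = (Z_L − Z_0)/(Z_L + Z_0) = (109 − j98.4)/(209 − j98.4)
|Γ| = 147/231 = 0.636
VSWR = (1 + |Γ|)/(1 − |Γ|) = 1.64/0.364

VSWR ≈ 4.49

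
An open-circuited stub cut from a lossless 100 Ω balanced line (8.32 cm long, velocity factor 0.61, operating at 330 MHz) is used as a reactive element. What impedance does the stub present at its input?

Z_in ≈ −j72.6 Ω

λ = v/f = 0.61·c / 330 MHz = 0.555 m
βl = 2π·l/λ = 2π × 0.15 = 54°
tan(βl) = 1.38
For an open-circuited stub, Z_in = −jZ_0·cot(βl) = −jZ_0/tan(βl)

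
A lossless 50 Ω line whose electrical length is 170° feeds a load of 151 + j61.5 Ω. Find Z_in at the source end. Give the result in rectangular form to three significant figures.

tan(βl) = tan(170°) = -0.176
Z_in = Z_0·(Z_L + jZ_0·tanβl)/(Z_0 + jZ_L·tanβl)
     = 50·(151 + j52.7)/(60.8 − j26.6)

Z_in ≈ 88.2 + j81.9 Ω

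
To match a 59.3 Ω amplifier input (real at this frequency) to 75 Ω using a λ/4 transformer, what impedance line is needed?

Z_qwt ≈ 66.7 Ω

Z_qwt = √(Z_0·R_L) = √(75 × 59.3) = √4448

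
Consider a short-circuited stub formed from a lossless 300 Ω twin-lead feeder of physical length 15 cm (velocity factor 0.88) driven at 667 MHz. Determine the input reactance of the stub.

λ = v/f = 0.88·c / 667 MHz = 0.396 m
βl = 2π·l/λ = 2π × 0.379 = 136°
tan(βl) = -0.951
For a short-circuited stub, Z_in = jZ_0·tan(βl)

X_in ≈ -285 Ω (capacitive)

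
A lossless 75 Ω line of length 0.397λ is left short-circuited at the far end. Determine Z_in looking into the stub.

Z_in ≈ −j56.7 Ω

βl = 2π × 0.397 = 143°
tan(βl) = -0.756
For a short-circuited stub, Z_in = jZ_0·tan(βl)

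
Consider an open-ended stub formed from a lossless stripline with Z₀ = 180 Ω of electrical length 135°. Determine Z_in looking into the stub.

tan(βl) = -1
For an open-ended stub, Z_in = −jZ_0·cot(βl) = −jZ_0/tan(βl)

Z_in ≈ +j180 Ω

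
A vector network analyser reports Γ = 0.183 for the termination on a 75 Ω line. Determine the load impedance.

Z_L = Z_0·(1 + Γ)/(1 − Γ) = 75·(1.18)/(0.817)

Z_L ≈ 109 Ω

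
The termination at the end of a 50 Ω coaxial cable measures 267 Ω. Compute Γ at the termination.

Γ = (Z_L − Z_0)/(Z_L + Z_0) = (267 − 50)/(267 + 50) = 217/317

Γ = 0.685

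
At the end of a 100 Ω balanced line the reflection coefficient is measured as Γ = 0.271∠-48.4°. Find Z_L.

Z_L = Z_0·(1 + Γ)/(1 − Γ) = 100·(1.18 − j0.203)/(0.82 + j0.203)

Z_L ≈ 130 − j56.8 Ω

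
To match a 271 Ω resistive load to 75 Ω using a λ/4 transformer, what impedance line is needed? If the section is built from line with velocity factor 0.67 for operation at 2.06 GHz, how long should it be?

Z_qwt = √(Z_0·R_L) = √(75 × 271) = √20320
λ = 0.67·c/f = 0.0976 m, so l = λ/4 = 0.0244 m

Z_qwt ≈ 143 Ω; length ≈ 2.44 cm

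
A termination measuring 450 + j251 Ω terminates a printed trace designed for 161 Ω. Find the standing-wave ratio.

Γ = (Z_L − Z_0)/(Z_L + Z_0) = (289 + j251)/(611 + j251)
|Γ| = 383/661 = 0.579
VSWR = (1 + |Γ|)/(1 − |Γ|) = 1.58/0.421

VSWR ≈ 3.76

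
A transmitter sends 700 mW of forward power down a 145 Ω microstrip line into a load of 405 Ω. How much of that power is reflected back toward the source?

P_reflected ≈ 156 mW

Γ = (405 − 145)/(405 + 145) = 0.473
|Γ|² = 0.223
P_refl = |Γ|²·P_inc = 156 mW, P_del = (1 − |Γ|²)·P_inc = 544 mW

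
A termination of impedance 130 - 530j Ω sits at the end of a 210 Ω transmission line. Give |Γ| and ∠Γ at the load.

Γ ≈ 0.851 ∠ -41.3°

Γ = (Z_L − Z_0)/(Z_L + Z_0) = (-80 − j530)/(340 − j530)
|Γ| = 536/630 = 0.851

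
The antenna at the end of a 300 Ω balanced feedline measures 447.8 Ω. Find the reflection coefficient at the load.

Γ = (Z_L − Z_0)/(Z_L + Z_0) = (447.8 − 300)/(447.8 + 300) = 147.8/747.8

Γ = 0.198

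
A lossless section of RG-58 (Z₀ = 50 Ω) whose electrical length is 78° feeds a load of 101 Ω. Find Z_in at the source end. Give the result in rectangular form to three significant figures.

Z_in ≈ 25.6 − j7.94 Ω

tan(βl) = tan(78°) = 4.7
Z_in = Z_0·(Z_L + jZ_0·tanβl)/(Z_0 + jZ_L·tanβl)
     = 50·(101 + j235)/(50 + j475)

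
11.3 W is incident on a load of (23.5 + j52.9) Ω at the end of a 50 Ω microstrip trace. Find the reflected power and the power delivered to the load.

P_reflected ≈ 4.82 W; P_delivered ≈ 6.48 W

|Γ| = |(-26.5 + j52.9)/(73.5 + j52.9)| = 0.653
|Γ|² = 0.427
P_refl = |Γ|²·P_inc = 4.82 W, P_del = (1 − |Γ|²)·P_inc = 6.48 W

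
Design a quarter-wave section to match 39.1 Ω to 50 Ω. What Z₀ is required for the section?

Z_qwt = √(Z_0·R_L) = √(50 × 39.1) = √1955

Z_qwt ≈ 44.2 Ω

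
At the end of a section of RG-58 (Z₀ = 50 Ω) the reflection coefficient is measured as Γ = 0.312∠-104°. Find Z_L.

Z_L ≈ 36.2 − j24.3 Ω

Z_L = Z_0·(1 + Γ)/(1 − Γ) = 50·(0.925 − j0.303)/(1.08 + j0.303)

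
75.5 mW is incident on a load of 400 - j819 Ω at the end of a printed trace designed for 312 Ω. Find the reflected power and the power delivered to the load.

P_reflected ≈ 43.5 mW; P_delivered ≈ 32 mW

|Γ| = |(88 − j819)/(712 − j819)| = 0.759
|Γ|² = 0.576
P_refl = |Γ|²·P_inc = 43.5 mW, P_del = (1 − |Γ|²)·P_inc = 32 mW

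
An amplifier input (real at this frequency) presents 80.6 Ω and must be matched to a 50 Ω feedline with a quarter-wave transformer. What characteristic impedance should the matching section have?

Z_qwt = √(Z_0·R_L) = √(50 × 80.6) = √4030

Z_qwt ≈ 63.5 Ω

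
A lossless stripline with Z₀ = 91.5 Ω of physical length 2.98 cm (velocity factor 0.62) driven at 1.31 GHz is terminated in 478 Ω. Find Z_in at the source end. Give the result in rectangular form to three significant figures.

λ = v/f = 0.62·c / 1.31 GHz = 0.142 m
βl = 2π·l/λ = 2π × 0.21 = 75.6°
tan(βl) = tan(75.6°) = 3.88
Z_in = Z_0·(Z_L + jZ_0·tanβl)/(Z_0 + jZ_L·tanβl)
     = 91.5·(478 + j355)/(91.5 + j1860)

Z_in ≈ 18.6 − j22.6 Ω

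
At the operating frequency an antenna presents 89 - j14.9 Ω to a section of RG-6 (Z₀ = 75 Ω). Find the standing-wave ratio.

Γ = (Z_L − Z_0)/(Z_L + Z_0) = (14 − j14.9)/(164 − j14.9)
|Γ| = 20.4/165 = 0.124
VSWR = (1 + |Γ|)/(1 − |Γ|) = 1.12/0.876

VSWR ≈ 1.28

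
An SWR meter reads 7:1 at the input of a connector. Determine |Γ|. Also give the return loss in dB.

|Γ| ≈ 0.75; return loss ≈ 2.5 dB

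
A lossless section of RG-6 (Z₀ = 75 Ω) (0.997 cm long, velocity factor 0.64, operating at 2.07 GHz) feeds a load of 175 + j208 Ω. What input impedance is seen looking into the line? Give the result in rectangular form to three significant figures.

Z_in ≈ 57.6 − j131 Ω

λ = v/f = 0.64·c / 2.07 GHz = 0.0928 m
βl = 2π·l/λ = 2π × 0.107 = 38.7°
tan(βl) = tan(38.7°) = 0.801
Z_in = Z_0·(Z_L + jZ_0·tanβl)/(Z_0 + jZ_L·tanβl)
     = 75·(175 + j268)/(-91.6 + j140)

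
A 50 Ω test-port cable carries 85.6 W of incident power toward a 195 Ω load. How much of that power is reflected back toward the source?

Γ = (195 − 50)/(195 + 50) = 0.592
|Γ|² = 0.35
P_refl = |Γ|²·P_inc = 30 W, P_del = (1 − |Γ|²)·P_inc = 55.6 W

P_reflected ≈ 30 W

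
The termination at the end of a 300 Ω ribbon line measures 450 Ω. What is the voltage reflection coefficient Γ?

Γ = 0.2

Γ = (Z_L − Z_0)/(Z_L + Z_0) = (450 − 300)/(450 + 300) = 150/750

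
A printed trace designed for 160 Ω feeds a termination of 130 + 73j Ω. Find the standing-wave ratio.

Γ = (Z_L − Z_0)/(Z_L + Z_0) = (-30 + j73)/(290 + j73)
|Γ| = 78.9/299 = 0.264
VSWR = (1 + |Γ|)/(1 − |Γ|) = 1.26/0.736

VSWR ≈ 1.72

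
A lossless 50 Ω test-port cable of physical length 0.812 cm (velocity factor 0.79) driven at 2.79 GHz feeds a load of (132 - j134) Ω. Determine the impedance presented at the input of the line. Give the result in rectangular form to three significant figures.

Z_in ≈ 17.1 − j46.1 Ω

λ = v/f = 0.79·c / 2.79 GHz = 0.0849 m
βl = 2π·l/λ = 2π × 0.0956 = 34.4°
tan(βl) = tan(34.4°) = 0.685
Z_in = Z_0·(Z_L + jZ_0·tanβl)/(Z_0 + jZ_L·tanβl)
     = 50·(132 − j99.7)/(142 + j90.4)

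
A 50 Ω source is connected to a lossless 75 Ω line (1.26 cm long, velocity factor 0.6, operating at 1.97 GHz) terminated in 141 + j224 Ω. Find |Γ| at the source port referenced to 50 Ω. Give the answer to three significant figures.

|Γ| ≈ 0.79

λ = v/f = 0.6·c / 1.97 GHz = 0.0914 m
βl = 2π·l/λ = 2π × 0.138 = 49.6°
tan(βl) = 1.18
Z_in = Z_0·(Z_L + jZ_0·tanβl)/(Z_0 + jZ_L·tanβl) = 30 − j97.8 Ω
Γ_s = (Z_in − Z_s)/(Z_in + Z_s) = (-20 − j97.8)/(80 − j97.8), |Γ_s| = 0.79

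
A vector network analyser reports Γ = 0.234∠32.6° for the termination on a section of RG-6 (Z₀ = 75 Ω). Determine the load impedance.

Z_L ≈ 107 + j28.6 Ω

Z_L = Z_0·(1 + Γ)/(1 − Γ) = 75·(1.2 + j0.126)/(0.803 − j0.126)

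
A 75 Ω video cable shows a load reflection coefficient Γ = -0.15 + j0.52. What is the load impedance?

Z_L ≈ 33.3 + j49 Ω

Z_L = Z_0·(1 + Γ)/(1 − Γ) = 75·(0.85 + j0.52)/(1.15 − j0.52)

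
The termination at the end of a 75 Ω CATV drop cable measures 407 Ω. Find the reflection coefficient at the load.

Γ = 0.689

Γ = (Z_L − Z_0)/(Z_L + Z_0) = (407 − 75)/(407 + 75) = 332/482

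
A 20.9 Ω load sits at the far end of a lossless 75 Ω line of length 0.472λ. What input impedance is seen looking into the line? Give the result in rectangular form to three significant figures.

Z_in ≈ 21.5 − j12.3 Ω

βl = 2π × 0.472 = 170°
tan(βl) = tan(170°) = -0.178
Z_in = Z_0·(Z_L + jZ_0·tanβl)/(Z_0 + jZ_L·tanβl)
     = 75·(20.9 − j13.3)/(75 − j3.72)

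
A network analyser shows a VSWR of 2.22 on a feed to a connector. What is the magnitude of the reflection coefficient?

|Γ| = (S − 1)/(S + 1) = (2.22 − 1)/(2.22 + 1) = 1.22/3.22

|Γ| ≈ 0.379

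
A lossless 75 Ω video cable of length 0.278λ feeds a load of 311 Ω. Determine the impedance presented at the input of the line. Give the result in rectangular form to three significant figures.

βl = 2π × 0.278 = 100°
tan(βl) = tan(100°) = -5.63
Z_in = Z_0·(Z_L + jZ_0·tanβl)/(Z_0 + jZ_L·tanβl)
     = 75·(311 − j422)/(75 − j1750)

Z_in ≈ 18.6 + j12.5 Ω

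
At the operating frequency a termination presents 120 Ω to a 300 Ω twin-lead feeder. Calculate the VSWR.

VSWR ≈ 2.5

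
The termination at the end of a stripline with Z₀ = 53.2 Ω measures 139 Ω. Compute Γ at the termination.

Γ = 0.446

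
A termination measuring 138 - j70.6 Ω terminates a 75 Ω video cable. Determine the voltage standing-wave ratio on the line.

Γ = (Z_L − Z_0)/(Z_L + Z_0) = (63 − j70.6)/(213 − j70.6)
|Γ| = 94.6/224 = 0.422
VSWR = (1 + |Γ|)/(1 − |Γ|) = 1.42/0.578

VSWR ≈ 2.46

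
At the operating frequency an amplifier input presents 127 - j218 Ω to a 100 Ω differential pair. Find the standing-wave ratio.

VSWR ≈ 5.62

Γ = (Z_L − Z_0)/(Z_L + Z_0) = (27 − j218)/(227 − j218)
|Γ| = 220/315 = 0.698
VSWR = (1 + |Γ|)/(1 − |Γ|) = 1.7/0.302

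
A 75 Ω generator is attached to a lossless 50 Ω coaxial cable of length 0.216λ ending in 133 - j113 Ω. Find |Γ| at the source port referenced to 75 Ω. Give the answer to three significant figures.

|Γ| ≈ 0.754

βl = 2π × 0.216 = 77.8°
tan(βl) = 4.61
Z_in = Z_0·(Z_L + jZ_0·tanβl)/(Z_0 + jZ_L·tanβl) = 10.5 − j1.03 Ω
Γ_s = (Z_in − Z_s)/(Z_in + Z_s) = (-64.5 − j1.03)/(85.5 − j1.03), |Γ_s| = 0.754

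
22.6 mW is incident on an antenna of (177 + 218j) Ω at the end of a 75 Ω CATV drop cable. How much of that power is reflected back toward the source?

P_reflected ≈ 11.8 mW

|Γ| = |(102 + j218)/(252 + j218)| = 0.722
|Γ|² = 0.522
P_refl = |Γ|²·P_inc = 11.8 mW, P_del = (1 − |Γ|²)·P_inc = 10.8 mW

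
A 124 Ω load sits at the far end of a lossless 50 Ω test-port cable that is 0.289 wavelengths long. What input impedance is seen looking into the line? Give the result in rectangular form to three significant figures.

βl = 2π × 0.289 = 104°
tan(βl) = tan(104°) = -4
Z_in = Z_0·(Z_L + jZ_0·tanβl)/(Z_0 + jZ_L·tanβl)
     = 50·(124 − j200)/(50 − j496)

Z_in ≈ 21.2 + j10.4 Ω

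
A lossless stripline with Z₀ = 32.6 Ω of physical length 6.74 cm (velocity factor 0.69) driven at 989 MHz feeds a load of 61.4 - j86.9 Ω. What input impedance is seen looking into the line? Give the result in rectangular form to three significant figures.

Z_in ≈ 9.15 + j26.4 Ω

λ = v/f = 0.69·c / 989 MHz = 0.209 m
βl = 2π·l/λ = 2π × 0.322 = 116°
tan(βl) = tan(116°) = -2.06
Z_in = Z_0·(Z_L + jZ_0·tanβl)/(Z_0 + jZ_L·tanβl)
     = 32.6·(61.4 − j154)/(-146 − j126)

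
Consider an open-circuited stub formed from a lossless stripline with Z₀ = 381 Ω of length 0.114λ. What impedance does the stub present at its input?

βl = 2π × 0.114 = 41°
tan(βl) = 0.871
For an open-circuited stub, Z_in = −jZ_0·cot(βl) = −jZ_0/tan(βl)

Z_in ≈ −j438 Ω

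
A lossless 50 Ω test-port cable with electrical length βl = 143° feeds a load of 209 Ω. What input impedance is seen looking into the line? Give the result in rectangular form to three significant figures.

Z_in ≈ 30 + j56.8 Ω

tan(βl) = tan(143°) = -0.754
Z_in = Z_0·(Z_L + jZ_0·tanβl)/(Z_0 + jZ_L·tanβl)
     = 50·(209 − j37.7)/(50 − j157)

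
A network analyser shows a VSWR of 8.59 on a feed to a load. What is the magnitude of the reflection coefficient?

|Γ| = (S − 1)/(S + 1) = (8.59 − 1)/(8.59 + 1) = 7.59/9.59

|Γ| ≈ 0.791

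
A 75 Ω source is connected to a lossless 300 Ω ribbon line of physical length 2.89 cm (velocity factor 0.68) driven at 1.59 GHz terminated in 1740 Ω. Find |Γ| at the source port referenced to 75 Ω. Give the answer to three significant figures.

λ = v/f = 0.68·c / 1.59 GHz = 0.128 m
βl = 2π·l/λ = 2π × 0.225 = 81.1°
tan(βl) = 6.38
Z_in = Z_0·(Z_L + jZ_0·tanβl)/(Z_0 + jZ_L·tanβl) = 53 − j45.6 Ω
Γ_s = (Z_in − Z_s)/(Z_in + Z_s) = (-22 − j45.6)/(128 − j45.6), |Γ_s| = 0.373

|Γ| ≈ 0.373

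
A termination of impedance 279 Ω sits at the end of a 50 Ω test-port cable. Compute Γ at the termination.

Γ = 0.696

Γ = (Z_L − Z_0)/(Z_L + Z_0) = (279 − 50)/(279 + 50) = 229/329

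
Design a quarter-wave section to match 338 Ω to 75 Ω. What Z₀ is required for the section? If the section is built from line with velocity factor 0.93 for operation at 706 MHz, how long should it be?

Z_qwt ≈ 159 Ω; length ≈ 9.88 cm

Z_qwt = √(Z_0·R_L) = √(75 × 338) = √25350
λ = 0.93·c/f = 0.395 m, so l = λ/4 = 0.0988 m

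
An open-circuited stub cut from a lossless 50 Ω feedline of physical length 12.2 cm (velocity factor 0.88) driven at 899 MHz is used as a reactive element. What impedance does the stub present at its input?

Z_in ≈ +j85.1 Ω

λ = v/f = 0.88·c / 899 MHz = 0.294 m
βl = 2π·l/λ = 2π × 0.415 = 150°
tan(βl) = -0.588
For an open-circuited stub, Z_in = −jZ_0·cot(βl) = −jZ_0/tan(βl)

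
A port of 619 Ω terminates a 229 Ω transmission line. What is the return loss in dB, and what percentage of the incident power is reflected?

Γ = (619 − 229)/(619 + 229) = 0.46
RL = −20·log₁₀(0.46) = 6.75 dB
P_refl/P_inc = |Γ|² = 0.212

RL ≈ 6.75 dB; 21.2% of incident power reflected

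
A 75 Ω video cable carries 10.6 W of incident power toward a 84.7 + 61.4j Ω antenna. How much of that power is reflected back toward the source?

|Γ| = |(9.7 + j61.4)/(159.7 + j61.4)| = 0.363
|Γ|² = 0.132
P_refl = |Γ|²·P_inc = 1.4 W, P_del = (1 − |Γ|²)·P_inc = 9.2 W

P_reflected ≈ 1.4 W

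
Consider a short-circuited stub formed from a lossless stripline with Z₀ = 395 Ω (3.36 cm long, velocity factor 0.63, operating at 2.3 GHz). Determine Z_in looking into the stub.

Z_in ≈ −j255 Ω

λ = v/f = 0.63·c / 2.3 GHz = 0.0822 m
βl = 2π·l/λ = 2π × 0.409 = 147°
tan(βl) = -0.644
For a short-circuited stub, Z_in = jZ_0·tan(βl)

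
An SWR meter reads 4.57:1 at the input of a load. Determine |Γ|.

|Γ| = (S − 1)/(S + 1) = (4.57 − 1)/(4.57 + 1) = 3.57/5.57

|Γ| ≈ 0.641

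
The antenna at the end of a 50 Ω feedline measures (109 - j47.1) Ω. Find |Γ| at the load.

|Γ| ≈ 0.455

Γ = (Z_L − Z_0)/(Z_L + Z_0) = (59 − j47.1)/(159 − j47.1)
|Γ| = 75.5/166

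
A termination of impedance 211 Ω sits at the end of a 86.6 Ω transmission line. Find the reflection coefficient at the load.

Γ = (Z_L − Z_0)/(Z_L + Z_0) = (211 − 86.6)/(211 + 86.6) = 124.4/297.6

Γ = 0.418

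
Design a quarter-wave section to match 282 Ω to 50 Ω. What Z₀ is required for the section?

Z_qwt = √(Z_0·R_L) = √(50 × 282) = √14100

Z_qwt ≈ 119 Ω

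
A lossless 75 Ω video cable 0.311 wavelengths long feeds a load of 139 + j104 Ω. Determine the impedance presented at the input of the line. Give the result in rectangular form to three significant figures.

βl = 2π × 0.311 = 112°
tan(βl) = tan(112°) = -2.48
Z_in = Z_0·(Z_L + jZ_0·tanβl)/(Z_0 + jZ_L·tanβl)
     = 75·(139 − j82)/(333 − j345)

Z_in ≈ 24.3 + j6.73 Ω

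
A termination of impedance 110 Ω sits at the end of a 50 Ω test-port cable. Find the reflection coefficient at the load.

Γ = (Z_L − Z_0)/(Z_L + Z_0) = (110 − 50)/(110 + 50) = 60/160

Γ = 0.375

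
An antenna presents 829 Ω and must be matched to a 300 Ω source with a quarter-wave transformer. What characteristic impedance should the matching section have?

Z_qwt = √(Z_0·R_L) = √(300 × 829) = √248700

Z_qwt ≈ 499 Ω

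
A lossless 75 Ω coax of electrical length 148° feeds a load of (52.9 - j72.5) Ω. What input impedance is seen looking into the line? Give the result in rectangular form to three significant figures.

tan(βl) = tan(148°) = -0.625
Z_in = Z_0·(Z_L + jZ_0·tanβl)/(Z_0 + jZ_L·tanβl)
     = 75·(52.9 − j119)/(29.7 − j33.1)

Z_in ≈ 210 − j68.2 Ω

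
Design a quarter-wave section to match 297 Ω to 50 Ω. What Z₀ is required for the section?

Z_qwt ≈ 122 Ω

Z_qwt = √(Z_0·R_L) = √(50 × 297) = √14850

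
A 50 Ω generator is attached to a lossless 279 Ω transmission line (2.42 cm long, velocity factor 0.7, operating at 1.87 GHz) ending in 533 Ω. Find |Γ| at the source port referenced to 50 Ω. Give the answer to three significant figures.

λ = v/f = 0.7·c / 1.87 GHz = 0.112 m
βl = 2π·l/λ = 2π × 0.215 = 77.6°
tan(βl) = 4.54
Z_in = Z_0·(Z_L + jZ_0·tanβl)/(Z_0 + jZ_L·tanβl) = 151 − j44 Ω
Γ_s = (Z_in − Z_s)/(Z_in + Z_s) = (101 − j44)/(201 − j44), |Γ_s| = 0.536

|Γ| ≈ 0.536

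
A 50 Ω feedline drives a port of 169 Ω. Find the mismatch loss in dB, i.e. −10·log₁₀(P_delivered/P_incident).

Γ = (169 − 50)/(169 + 50) = 0.543
|Γ|² = 0.295, so P_del/P_inc = 1 − |Γ|² = 0.705
ML = −10·log₁₀(1 − |Γ|²)

mismatch loss ≈ 1.52 dB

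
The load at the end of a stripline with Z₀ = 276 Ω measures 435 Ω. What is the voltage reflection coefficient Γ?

Γ = (Z_L − Z_0)/(Z_L + Z_0) = (435 − 276)/(435 + 276) = 159/711

Γ = 0.224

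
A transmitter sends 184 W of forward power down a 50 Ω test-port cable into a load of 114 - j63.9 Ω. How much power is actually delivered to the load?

|Γ| = |(64 − j63.9)/(164 − j63.9)| = 0.514
|Γ|² = 0.264
P_refl = |Γ|²·P_inc = 48.6 W, P_del = (1 − |Γ|²)·P_inc = 135 W

P_delivered ≈ 135 W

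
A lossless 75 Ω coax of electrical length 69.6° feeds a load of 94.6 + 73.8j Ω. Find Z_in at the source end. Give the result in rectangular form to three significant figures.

Z_in ≈ 54.8 − j54.5 Ω

tan(βl) = tan(69.6°) = 2.69
Z_in = Z_0·(Z_L + jZ_0·tanβl)/(Z_0 + jZ_L·tanβl)
     = 75·(94.6 + j275)/(-123 + j254)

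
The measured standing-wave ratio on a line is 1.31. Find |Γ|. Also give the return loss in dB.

|Γ| ≈ 0.134; return loss ≈ 17.4 dB

|Γ| = (S − 1)/(S + 1) = (1.31 − 1)/(1.31 + 1) = 0.31/2.31
RL = −20·log₁₀|Γ| = −20·log₁₀(0.134)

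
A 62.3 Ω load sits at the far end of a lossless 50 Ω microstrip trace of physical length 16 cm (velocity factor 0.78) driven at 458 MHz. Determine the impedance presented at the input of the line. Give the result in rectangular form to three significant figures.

λ = v/f = 0.78·c / 458 MHz = 0.511 m
βl = 2π·l/λ = 2π × 0.313 = 113°
tan(βl) = tan(113°) = -2.39
Z_in = Z_0·(Z_L + jZ_0·tanβl)/(Z_0 + jZ_L·tanβl)
     = 50·(62.3 − j119)/(50 − j149)

Z_in ≈ 42.4 + j6.7 Ω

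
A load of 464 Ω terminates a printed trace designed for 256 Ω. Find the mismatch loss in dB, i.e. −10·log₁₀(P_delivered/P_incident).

Γ = (464 − 256)/(464 + 256) = 0.289
|Γ|² = 0.0835, so P_del/P_inc = 1 − |Γ|² = 0.917
ML = −10·log₁₀(1 − |Γ|²)

mismatch loss ≈ 0.378 dB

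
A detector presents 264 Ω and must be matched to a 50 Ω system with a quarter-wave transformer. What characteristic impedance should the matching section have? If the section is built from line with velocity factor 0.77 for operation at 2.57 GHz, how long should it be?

Z_qwt = √(Z_0·R_L) = √(50 × 264) = √13200
λ = 0.77·c/f = 0.0899 m, so l = λ/4 = 0.0225 m

Z_qwt ≈ 115 Ω; length ≈ 2.25 cm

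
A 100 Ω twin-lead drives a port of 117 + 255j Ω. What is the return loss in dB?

Γ = (17 + j255)/(217 + j255), |Γ| = 0.763
RL = −20·log₁₀|Γ| = −20·log₁₀(0.763)

RL ≈ 2.35 dB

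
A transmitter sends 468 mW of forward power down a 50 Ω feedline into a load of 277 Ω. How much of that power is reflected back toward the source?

P_reflected ≈ 226 mW

Γ = (277 − 50)/(277 + 50) = 0.694
|Γ|² = 0.482
P_refl = |Γ|²·P_inc = 226 mW, P_del = (1 − |Γ|²)·P_inc = 242 mW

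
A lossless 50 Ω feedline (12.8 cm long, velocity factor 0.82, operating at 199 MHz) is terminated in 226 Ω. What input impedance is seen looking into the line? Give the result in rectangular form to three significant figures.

Z_in ≈ 27.8 − j57.6 Ω

λ = v/f = 0.82·c / 199 MHz = 1.24 m
βl = 2π·l/λ = 2π × 0.104 = 37.3°
tan(βl) = tan(37.3°) = 0.761
Z_in = Z_0·(Z_L + jZ_0·tanβl)/(Z_0 + jZ_L·tanβl)
     = 50·(226 + j38.1)/(50 + j172)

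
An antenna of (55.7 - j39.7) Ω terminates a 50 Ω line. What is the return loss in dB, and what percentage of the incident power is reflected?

Γ = (5.7 − j39.7)/(105.7 − j39.7), |Γ| = 0.355
RL = −20·log₁₀(0.355) = 8.99 dB
P_refl/P_inc = |Γ|² = 0.126

RL ≈ 8.99 dB; 12.6% of incident power reflected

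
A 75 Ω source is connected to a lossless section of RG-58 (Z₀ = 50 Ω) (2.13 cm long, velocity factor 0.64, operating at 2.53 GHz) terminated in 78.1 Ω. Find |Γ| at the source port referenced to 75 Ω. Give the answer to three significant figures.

λ = v/f = 0.64·c / 2.53 GHz = 0.0759 m
βl = 2π·l/λ = 2π × 0.281 = 101°
tan(βl) = -5.12
Z_in = Z_0·(Z_L + jZ_0·tanβl)/(Z_0 + jZ_L·tanβl) = 32.7 + j5.67 Ω
Γ_s = (Z_in − Z_s)/(Z_in + Z_s) = (-42.3 + j5.67)/(108 + j5.67), |Γ_s| = 0.395

|Γ| ≈ 0.395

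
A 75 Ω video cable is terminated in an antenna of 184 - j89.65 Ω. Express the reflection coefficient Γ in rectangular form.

Γ ≈ 0.483 − j0.179

Γ = (Z_L − Z_0)/(Z_L + Z_0) = (109 − j89.65)/(259 − j89.65)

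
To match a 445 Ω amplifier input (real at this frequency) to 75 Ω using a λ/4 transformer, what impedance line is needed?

Z_qwt = √(Z_0·R_L) = √(75 × 445) = √33380

Z_qwt ≈ 183 Ω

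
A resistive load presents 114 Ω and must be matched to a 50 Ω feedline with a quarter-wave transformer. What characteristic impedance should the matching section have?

Z_qwt ≈ 75.5 Ω

Z_qwt = √(Z_0·R_L) = √(50 × 114) = √5700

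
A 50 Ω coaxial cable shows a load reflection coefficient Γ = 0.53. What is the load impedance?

Z_L ≈ 163 Ω

Z_L = Z_0·(1 + Γ)/(1 − Γ) = 50·(1.53)/(0.47)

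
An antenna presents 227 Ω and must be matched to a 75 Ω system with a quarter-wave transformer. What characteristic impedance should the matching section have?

Z_qwt ≈ 130 Ω

Z_qwt = √(Z_0·R_L) = √(75 × 227) = √17020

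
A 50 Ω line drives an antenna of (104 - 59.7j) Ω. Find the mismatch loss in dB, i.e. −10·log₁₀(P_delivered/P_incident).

Γ = (54 − j59.7)/(154 − j59.7), |Γ| = 0.487
|Γ|² = 0.238, so P_del/P_inc = 1 − |Γ|² = 0.762
ML = −10·log₁₀(1 − |Γ|²)

mismatch loss ≈ 1.18 dB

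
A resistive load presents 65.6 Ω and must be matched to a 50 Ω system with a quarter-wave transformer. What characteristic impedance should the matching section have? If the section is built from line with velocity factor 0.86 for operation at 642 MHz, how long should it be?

Z_qwt ≈ 57.3 Ω; length ≈ 10 cm

Z_qwt = √(Z_0·R_L) = √(50 × 65.6) = √3280
λ = 0.86·c/f = 0.402 m, so l = λ/4 = 0.1 m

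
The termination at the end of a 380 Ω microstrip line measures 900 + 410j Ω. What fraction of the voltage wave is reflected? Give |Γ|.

Γ = (Z_L − Z_0)/(Z_L + Z_0) = (520 + j410)/(1280 + j410)
|Γ| = 662/1340

|Γ| ≈ 0.493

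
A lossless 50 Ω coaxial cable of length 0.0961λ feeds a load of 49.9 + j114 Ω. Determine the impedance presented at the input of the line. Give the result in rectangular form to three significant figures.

βl = 2π × 0.0961 = 34.6°
tan(βl) = tan(34.6°) = 0.69
Z_in = Z_0·(Z_L + jZ_0·tanβl)/(Z_0 + jZ_L·tanβl)
     = 50·(49.9 + j148)/(-28.6 + j34.4)

Z_in ≈ 91.8 − j149 Ω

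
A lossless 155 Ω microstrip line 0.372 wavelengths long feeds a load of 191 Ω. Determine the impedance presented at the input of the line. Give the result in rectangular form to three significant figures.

Z_in ≈ 151 + j31.6 Ω

βl = 2π × 0.372 = 134°
tan(βl) = tan(134°) = -1.04
Z_in = Z_0·(Z_L + jZ_0·tanβl)/(Z_0 + jZ_L·tanβl)
     = 155·(191 − j161)/(155 − j198)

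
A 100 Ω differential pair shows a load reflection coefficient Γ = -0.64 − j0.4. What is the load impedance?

Z_L ≈ 15.1 − j28.1 Ω

Z_L = Z_0·(1 + Γ)/(1 − Γ) = 100·(0.36 − j0.4)/(1.64 + j0.4)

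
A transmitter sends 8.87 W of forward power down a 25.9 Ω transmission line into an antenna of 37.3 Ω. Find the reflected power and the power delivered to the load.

P_reflected ≈ 0.289 W; P_delivered ≈ 8.58 W

Γ = (37.3 − 25.9)/(37.3 + 25.9) = 0.18
|Γ|² = 0.0325
P_refl = |Γ|²·P_inc = 0.289 W, P_del = (1 − |Γ|²)·P_inc = 8.58 W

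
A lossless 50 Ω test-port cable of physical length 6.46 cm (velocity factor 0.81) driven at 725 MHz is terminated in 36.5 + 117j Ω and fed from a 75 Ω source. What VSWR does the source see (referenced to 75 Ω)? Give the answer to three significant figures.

λ = v/f = 0.81·c / 725 MHz = 0.335 m
βl = 2π·l/λ = 2π × 0.193 = 69.4°
tan(βl) = 2.66
Z_in = Z_0·(Z_L + jZ_0·tanβl)/(Z_0 + jZ_L·tanβl) = 9.49 − j44.3 Ω
Γ_s = (Z_in − Z_s)/(Z_in + Z_s) = (-65.5 − j44.3)/(84.5 − j44.3), |Γ_s| = 0.829
VSWR = (1 + |Γ_s|)/(1 − |Γ_s|)

VSWR ≈ 10.7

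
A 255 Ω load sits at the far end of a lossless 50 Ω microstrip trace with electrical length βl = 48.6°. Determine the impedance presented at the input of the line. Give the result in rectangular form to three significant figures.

Z_in ≈ 16.9 − j41.2 Ω

tan(βl) = tan(48.6°) = 1.13
Z_in = Z_0·(Z_L + jZ_0·tanβl)/(Z_0 + jZ_L·tanβl)
     = 50·(255 + j56.7)/(50 + j289)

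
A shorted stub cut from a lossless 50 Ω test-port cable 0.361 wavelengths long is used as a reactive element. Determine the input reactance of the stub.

βl = 2π × 0.361 = 130°
tan(βl) = -1.19
For a shorted stub, Z_in = jZ_0·tan(βl)

X_in ≈ -59.7 Ω (capacitive)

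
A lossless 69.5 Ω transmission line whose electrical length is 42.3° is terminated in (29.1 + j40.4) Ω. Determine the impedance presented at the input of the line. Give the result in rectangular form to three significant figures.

Z_in ≈ 145 + j103 Ω

tan(βl) = tan(42.3°) = 0.91
Z_in = Z_0·(Z_L + jZ_0·tanβl)/(Z_0 + jZ_L·tanβl)
     = 69.5·(29.1 + j104)/(32.7 + j26.5)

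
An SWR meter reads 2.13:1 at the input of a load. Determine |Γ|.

|Γ| ≈ 0.361

|Γ| = (S − 1)/(S + 1) = (2.13 − 1)/(2.13 + 1) = 1.13/3.13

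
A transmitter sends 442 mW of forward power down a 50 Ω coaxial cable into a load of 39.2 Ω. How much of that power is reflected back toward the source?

P_reflected ≈ 6.48 mW

Γ = (39.2 − 50)/(39.2 + 50) = -0.121
|Γ|² = 0.0147
P_refl = |Γ|²·P_inc = 6.48 mW, P_del = (1 − |Γ|²)·P_inc = 436 mW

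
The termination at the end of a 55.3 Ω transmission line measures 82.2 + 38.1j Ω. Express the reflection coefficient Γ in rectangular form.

Γ = (Z_L − Z_0)/(Z_L + Z_0) = (26.9 + j38.1)/(137.5 + j38.1)

Γ ≈ 0.253 + j0.207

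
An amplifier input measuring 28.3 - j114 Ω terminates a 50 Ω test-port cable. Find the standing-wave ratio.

VSWR ≈ 11.4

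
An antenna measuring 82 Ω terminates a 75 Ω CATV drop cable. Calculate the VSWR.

Γ = (82 − 75)/(82 + 75) = 0.0446
VSWR = (1 + 0.0446)/(1 − 0.0446)

VSWR ≈ 1.09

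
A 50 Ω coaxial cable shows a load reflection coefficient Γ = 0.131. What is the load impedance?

Z_L ≈ 65.1 Ω

Z_L = Z_0·(1 + Γ)/(1 − Γ) = 50·(1.13)/(0.869)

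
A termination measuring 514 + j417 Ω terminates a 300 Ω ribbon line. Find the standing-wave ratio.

VSWR ≈ 3.1

Γ = (Z_L − Z_0)/(Z_L + Z_0) = (214 + j417)/(814 + j417)
|Γ| = 469/915 = 0.512
VSWR = (1 + |Γ|)/(1 − |Γ|) = 1.51/0.488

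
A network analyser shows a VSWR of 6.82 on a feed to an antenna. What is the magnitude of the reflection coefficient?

|Γ| = (S − 1)/(S + 1) = (6.82 − 1)/(6.82 + 1) = 5.82/7.82

|Γ| ≈ 0.744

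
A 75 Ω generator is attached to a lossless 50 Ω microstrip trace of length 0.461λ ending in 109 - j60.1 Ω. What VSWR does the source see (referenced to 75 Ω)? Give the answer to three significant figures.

βl = 2π × 0.461 = 166°
tan(βl) = -0.25
Z_in = Z_0·(Z_L + jZ_0·tanβl)/(Z_0 + jZ_L·tanβl) = 147 + j11 Ω
Γ_s = (Z_in − Z_s)/(Z_in + Z_s) = (72.3 + j11)/(222 + j11), |Γ_s| = 0.329
VSWR = (1 + |Γ_s|)/(1 − |Γ_s|)

VSWR ≈ 1.98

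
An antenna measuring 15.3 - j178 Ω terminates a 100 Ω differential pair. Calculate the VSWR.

Γ = (Z_L − Z_0)/(Z_L + Z_0) = (-84.7 − j178)/(115.3 − j178)
|Γ| = 197/212 = 0.929
VSWR = (1 + |Γ|)/(1 − |Γ|) = 1.93/0.0705

VSWR ≈ 27.4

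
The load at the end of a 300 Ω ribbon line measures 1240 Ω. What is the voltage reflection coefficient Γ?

Γ = 0.61

Γ = (Z_L − Z_0)/(Z_L + Z_0) = (1240 − 300)/(1240 + 300) = 940/1540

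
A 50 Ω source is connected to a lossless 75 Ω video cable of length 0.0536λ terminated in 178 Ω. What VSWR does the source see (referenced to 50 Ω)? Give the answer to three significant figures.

βl = 2π × 0.0536 = 19.3°
tan(βl) = 0.35
Z_in = Z_0·(Z_L + jZ_0·tanβl)/(Z_0 + jZ_L·tanβl) = 118 − j72 Ω
Γ_s = (Z_in − Z_s)/(Z_in + Z_s) = (68.2 − j72)/(168 − j72), |Γ_s| = 0.542
VSWR = (1 + |Γ_s|)/(1 − |Γ_s|)

VSWR ≈ 3.37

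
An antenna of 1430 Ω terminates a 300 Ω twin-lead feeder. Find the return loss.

Γ = (1430 − 300)/(1430 + 300) = 0.653
RL = −20·log₁₀|Γ| = −20·log₁₀(0.653)

RL ≈ 3.7 dB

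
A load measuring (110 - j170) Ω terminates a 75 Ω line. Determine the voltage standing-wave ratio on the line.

Γ = (Z_L − Z_0)/(Z_L + Z_0) = (35 − j170)/(185 − j170)
|Γ| = 174/251 = 0.691
VSWR = (1 + |Γ|)/(1 − |Γ|) = 1.69/0.309

VSWR ≈ 5.47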